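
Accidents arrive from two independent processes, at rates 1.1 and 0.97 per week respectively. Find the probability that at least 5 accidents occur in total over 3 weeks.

0.7421

Independent Poisson processes superpose: combined rate λ = 1.1 + 0.97 = 2.07 per week.
Over the interval, μ = 2.07 × 3 = 6.21 (3 weeks).
P(N ≥ 5) = 1 − P(N ≤ 4) ≈ 0.7421.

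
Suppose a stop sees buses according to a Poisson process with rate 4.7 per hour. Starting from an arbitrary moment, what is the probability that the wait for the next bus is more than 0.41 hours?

The wait for the next event is exponential with rate λ = 4.7 per hour.
P(T > 0.41) = e^(−λt) = e^(−4.7 × 0.41) = e^(−1.927) ≈ 0.1456.

0.1456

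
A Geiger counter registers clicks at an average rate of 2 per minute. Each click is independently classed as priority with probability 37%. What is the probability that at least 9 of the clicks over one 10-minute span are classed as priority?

Thinning: the clicks that are classed as priority themselves form a Poisson process with rate 0.37 × 2 = 0.74 per minute.
Over the interval, μ = 0.74 × 10 = 7.4 (a 10-minute span = 10 minutes).
P(N ≥ 9) = 1 − P(N ≤ 8) ≈ 0.3243.

0.3243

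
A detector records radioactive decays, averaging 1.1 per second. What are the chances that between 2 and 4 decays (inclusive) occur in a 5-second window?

0.3310

Over the interval, μ = 1.1 × 5 = 5.5 (a 5-second window = 5 seconds).
P(2 ≤ N ≤ 4) = Σ_{j=2}^{4} e^(−5.5) · 5.5^j/j! ≈ 0.3310.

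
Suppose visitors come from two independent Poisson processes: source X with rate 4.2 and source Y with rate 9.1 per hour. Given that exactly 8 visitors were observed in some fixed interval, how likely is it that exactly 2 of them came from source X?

Given the total, each event is independently from source X with probability p = λ_X/(λ_X+λ_Y) = 4.2/13.3 ≈ 0.3158.
So K ~ Binomial(8, 4.2/13.3): P(K = 2) = C(8,2) · (4.2/13.3)^2 · (9.1/13.3)^6 ≈ 0.2865.

0.2865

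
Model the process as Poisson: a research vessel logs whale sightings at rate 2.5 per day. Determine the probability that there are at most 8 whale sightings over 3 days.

Over the interval, μ = 2.5 × 3 = 7.5 (3 days).
P(N ≤ 8) = Σ_{j=0}^{8} e^(−μ) μ^j/j! ≈ 0.6620.

0.6620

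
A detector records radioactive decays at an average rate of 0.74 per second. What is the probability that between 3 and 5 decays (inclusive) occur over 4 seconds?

Over the interval, μ = 0.74 × 4 = 2.96 (4 seconds).
P(3 ≤ N ≤ 5) = Σ_{j=3}^{5} e^(−2.96) · 2.96^j/j! ≈ 0.4878.

0.4878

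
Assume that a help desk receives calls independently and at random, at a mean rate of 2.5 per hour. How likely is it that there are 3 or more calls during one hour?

With mean μ = 2.5 per hour,
P(N ≥ 3) = 1 − P(N ≤ 2) = 1 − Σ_{j=0}^{2} e^(−μ) μ^j/j! ≈ 0.4562.

0.4562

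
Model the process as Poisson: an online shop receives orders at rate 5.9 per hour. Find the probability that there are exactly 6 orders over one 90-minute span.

Over the interval, μ = 5.9 × 1.5 = 8.85 (a 90-minute span = 1.5 hours).
P(N = 6) = e^(−μ) μ^6/6! = e^(−8.85) · 8.85^6/720 ≈ 0.0957.

0.0957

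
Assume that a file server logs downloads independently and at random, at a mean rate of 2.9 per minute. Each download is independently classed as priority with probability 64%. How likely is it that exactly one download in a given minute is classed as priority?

0.2901

Thinning: the downloads that are classed as priority themselves form a Poisson process with rate 0.64 × 2.9 = 1.856 per minute.
So μ = 1.856.
P(N = 1) = e^(−1.856) · 1.856^1/1! ≈ 0.2901.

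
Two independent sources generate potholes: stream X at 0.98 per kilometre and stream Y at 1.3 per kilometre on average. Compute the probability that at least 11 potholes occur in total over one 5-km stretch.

Independent Poisson processes superpose: combined rate λ = 0.98 + 1.3 = 2.28 per kilometre.
Over the interval, μ = 2.28 × 5 = 11.4 (a 5-km stretch = 5 kilometres).
P(N ≥ 11) = 1 − P(N ≤ 10) ≈ 0.5869.

0.5869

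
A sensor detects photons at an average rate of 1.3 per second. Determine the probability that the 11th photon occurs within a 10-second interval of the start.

0.7483

Over the interval, μ = 1.3 × 10 = 13 (a 10-second interval = 10 seconds).
The 11th arrival falls in the interval iff at least 11 events occur there: P(S_11 ≤ t) = P(N ≥ 11) = 1 − P(N ≤ 10) ≈ 0.7483.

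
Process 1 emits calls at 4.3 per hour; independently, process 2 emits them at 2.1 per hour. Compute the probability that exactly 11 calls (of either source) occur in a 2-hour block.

Independent Poisson processes superpose: combined rate λ = 4.3 + 2.1 = 6.4 per hour.
Over the interval, μ = 6.4 × 2 = 12.8 (a 2-hour block = 2 hours).
P(N = 11) = e^(−12.8) · 12.8^11/11! ≈ 0.1045.

0.1045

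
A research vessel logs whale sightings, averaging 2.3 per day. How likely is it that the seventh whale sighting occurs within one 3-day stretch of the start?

0.5353

Over the interval, μ = 2.3 × 3 = 6.9 (a 3-day stretch = 3 days).
The seventh arrival falls in the interval iff at least 7 events occur there: P(S_7 ≤ t) = P(N ≥ 7) = 1 − P(N ≤ 6) ≈ 0.5353.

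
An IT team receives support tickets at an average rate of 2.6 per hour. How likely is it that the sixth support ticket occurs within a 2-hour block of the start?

0.4191

Over the interval, μ = 2.6 × 2 = 5.2 (a 2-hour block = 2 hours).
The sixth arrival falls in the interval iff at least 6 events occur there: P(S_6 ≤ t) = P(N ≥ 6) = 1 − P(N ≤ 5) ≈ 0.4191.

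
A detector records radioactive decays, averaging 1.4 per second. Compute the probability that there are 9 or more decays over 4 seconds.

0.1143

Over the interval, μ = 1.4 × 4 = 5.6 (4 seconds).
P(N ≥ 9) = 1 − P(N ≤ 8) = 1 − Σ_{j=0}^{8} e^(−μ) μ^j/j! ≈ 0.1143.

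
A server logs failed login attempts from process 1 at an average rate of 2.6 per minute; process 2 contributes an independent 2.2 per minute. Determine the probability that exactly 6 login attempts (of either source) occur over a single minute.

0.1398

Independent Poisson processes superpose: combined rate λ = 2.6 + 2.2 = 4.8 per minute.
So μ = 4.8.
P(N = 6) = e^(−4.8) · 4.8^6/6! ≈ 0.1398.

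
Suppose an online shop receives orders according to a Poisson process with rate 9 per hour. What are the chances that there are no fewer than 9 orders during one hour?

With mean μ = 9 per hour,
P(N ≥ 9) = 1 − P(N ≤ 8) = 1 − Σ_{j=0}^{8} e^(−μ) μ^j/j! ≈ 0.5443.

0.5443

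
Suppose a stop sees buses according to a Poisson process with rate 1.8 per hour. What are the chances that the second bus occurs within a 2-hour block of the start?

Over the interval, μ = 1.8 × 2 = 3.6 (a 2-hour block = 2 hours).
The second arrival falls in the interval iff at least 2 events occur there: P(S_2 ≤ t) = P(N ≥ 2) = 1 − P(N ≤ 1) ≈ 0.8743.

0.8743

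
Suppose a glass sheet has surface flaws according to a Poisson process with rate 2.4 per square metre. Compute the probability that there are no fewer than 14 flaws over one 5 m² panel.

0.3185

Over the interval, μ = 2.4 × 5 = 12 (a 5 m² panel = 5 square metres).
P(N ≥ 14) = 1 − P(N ≤ 13) = 1 − Σ_{j=0}^{13} e^(−μ) μ^j/j! ≈ 0.3185.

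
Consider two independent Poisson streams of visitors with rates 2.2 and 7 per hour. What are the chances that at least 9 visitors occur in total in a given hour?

Independent Poisson processes superpose: combined rate λ = 2.2 + 7 = 9.2 per hour.
So μ = 9.2.
P(N ≥ 9) = 1 − P(N ≤ 8) ≈ 0.5704.

0.5704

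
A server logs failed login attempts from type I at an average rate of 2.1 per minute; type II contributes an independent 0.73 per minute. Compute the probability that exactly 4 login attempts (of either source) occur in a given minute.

Independent Poisson processes superpose: combined rate λ = 2.1 + 0.73 = 2.83 per minute.
So μ = 2.83.
P(N = 4) = e^(−2.83) · 2.83^4/4! ≈ 0.1577.

0.1577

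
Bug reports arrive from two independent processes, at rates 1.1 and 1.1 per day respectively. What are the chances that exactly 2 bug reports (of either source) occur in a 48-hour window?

0.1188

Independent Poisson processes superpose: combined rate λ = 1.1 + 1.1 = 2.2 per day.
Over the interval, μ = 2.2 × 2 = 4.4 (a 48-hour window = 2 days).
P(N = 2) = e^(−4.4) · 4.4^2/2! ≈ 0.1188.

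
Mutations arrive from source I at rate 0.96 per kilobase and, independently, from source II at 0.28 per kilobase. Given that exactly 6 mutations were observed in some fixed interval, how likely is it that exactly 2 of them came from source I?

Given the total, each event is independently from source I with probability p = λ_I/(λ_I+λ_II) = 0.96/1.24 ≈ 0.7742.
So K ~ Binomial(6, 0.96/1.24): P(K = 2) = C(6,2) · (0.96/1.24)^2 · (0.28/1.24)^4 ≈ 0.0234.

0.0234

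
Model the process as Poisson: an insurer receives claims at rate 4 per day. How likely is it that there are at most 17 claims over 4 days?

0.6593

Over the interval, μ = 4 × 4 = 16 (4 days).
P(N ≤ 17) = Σ_{j=0}^{17} e^(−μ) μ^j/j! ≈ 0.6593.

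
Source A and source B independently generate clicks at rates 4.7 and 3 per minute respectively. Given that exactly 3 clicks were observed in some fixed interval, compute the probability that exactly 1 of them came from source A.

Given the total, each event is independently from source A with probability p = λ_A/(λ_A+λ_B) = 4.7/7.7 ≈ 0.6104.
So K ~ Binomial(3, 4.7/7.7): P(K = 1) = C(3,1) · (4.7/7.7)^1 · (3/7.7)^2 ≈ 0.2780.

0.2780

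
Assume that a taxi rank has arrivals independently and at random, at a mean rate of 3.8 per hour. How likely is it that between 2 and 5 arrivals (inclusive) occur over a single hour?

0.7082

With mean μ = 3.8 per hour,
P(2 ≤ N ≤ 5) = Σ_{j=2}^{5} e^(−3.8) · 3.8^j/j! ≈ 0.7082.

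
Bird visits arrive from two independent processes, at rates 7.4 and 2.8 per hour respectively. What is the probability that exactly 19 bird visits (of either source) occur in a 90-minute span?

Independent Poisson processes superpose: combined rate λ = 7.4 + 2.8 = 10.2 per hour.
Over the interval, μ = 10.2 × 1.5 = 15.3 (a 90-minute span = 1.5 hours).
P(N = 19) = e^(−15.3) · 15.3^19/19! ≈ 0.0602.

0.0602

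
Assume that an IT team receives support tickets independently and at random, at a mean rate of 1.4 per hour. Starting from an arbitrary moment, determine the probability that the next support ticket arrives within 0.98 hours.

Inter-arrival times are exponential with rate λ = 1.4 per hour.
P(T ≤ 0.98) = 1 − e^(−λt) = 1 − e^(−1.4 × 0.98) = 1 − e^(−1.372) ≈ 0.7464.

0.7464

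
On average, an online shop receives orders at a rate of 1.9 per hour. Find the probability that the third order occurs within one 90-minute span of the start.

Over the interval, μ = 1.9 × 1.5 = 2.85 (a 90-minute span = 1.5 hours).
The third arrival falls in the interval iff at least 3 events occur there: P(S_3 ≤ t) = P(N ≥ 3) = 1 − P(N ≤ 2) ≈ 0.5424.

0.5424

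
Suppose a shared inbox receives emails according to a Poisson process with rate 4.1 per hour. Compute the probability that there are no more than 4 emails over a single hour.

0.6093

With mean μ = 4.1 per hour,
P(N ≤ 4) = Σ_{j=0}^{4} e^(−μ) μ^j/j! ≈ 0.6093.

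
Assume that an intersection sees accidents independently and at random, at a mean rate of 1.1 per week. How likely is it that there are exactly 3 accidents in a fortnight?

Over the interval, μ = 1.1 × 2 = 2.2 (a fortnight = 2 weeks).
P(N = 3) = e^(−μ) μ^3/3! = e^(−2.2) · 2.2^3/6 ≈ 0.1966.

0.1966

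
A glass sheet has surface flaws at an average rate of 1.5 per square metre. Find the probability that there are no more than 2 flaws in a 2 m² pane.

Over the interval, μ = 1.5 × 2 = 3 (a 2 m² pane = 2 square metres).
P(N ≤ 2) = Σ_{j=0}^{2} e^(−μ) μ^j/j! ≈ 0.4232.

0.4232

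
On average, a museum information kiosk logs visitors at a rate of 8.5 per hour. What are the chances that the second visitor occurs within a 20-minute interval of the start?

0.7745

Over the interval, μ = 8.5 × 1/3 ≈ 2.83333 (a 20-minute interval = 1/3 hours).
The second arrival falls in the interval iff at least 2 events occur there: P(S_2 ≤ t) = P(N ≥ 2) = 1 − P(N ≤ 1) ≈ 0.7745.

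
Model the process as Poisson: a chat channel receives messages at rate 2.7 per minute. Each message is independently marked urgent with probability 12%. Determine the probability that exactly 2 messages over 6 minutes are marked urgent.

Thinning: the messages that are marked urgent themselves form a Poisson process with rate 0.12 × 2.7 = 0.324 per minute.
Over the interval, μ = 0.324 × 6 = 1.944 (6 minutes).
P(N = 2) = e^(−1.944) · 1.944^2/2! ≈ 0.2705.

0.2705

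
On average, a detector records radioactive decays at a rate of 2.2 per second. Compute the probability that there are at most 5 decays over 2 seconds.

Over the interval, μ = 2.2 × 2 = 4.4 (2 seconds).
P(N ≤ 5) = Σ_{j=0}^{5} e^(−μ) μ^j/j! ≈ 0.7199.

0.7199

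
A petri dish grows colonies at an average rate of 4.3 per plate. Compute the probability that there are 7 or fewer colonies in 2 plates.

Over the interval, μ = 4.3 × 2 = 8.6 (2 plates).
P(N ≤ 7) = Σ_{j=0}^{7} e^(−μ) μ^j/j! ≈ 0.3728.

0.3728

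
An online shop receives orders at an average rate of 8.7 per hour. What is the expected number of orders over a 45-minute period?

6.525

E[N] = λt = 8.7 × 0.75 = 6.525 (a 45-minute period = 0.75 hours).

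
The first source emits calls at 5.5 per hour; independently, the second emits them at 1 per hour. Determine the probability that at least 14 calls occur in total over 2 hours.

Independent Poisson processes superpose: combined rate λ = 5.5 + 1 = 6.5 per hour.
Over the interval, μ = 6.5 × 2 = 13 (2 hours).
P(N ≥ 14) = 1 − P(N ≤ 13) ≈ 0.4270.

0.4270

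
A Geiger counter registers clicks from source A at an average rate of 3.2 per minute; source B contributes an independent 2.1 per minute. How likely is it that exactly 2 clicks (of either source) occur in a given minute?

Independent Poisson processes superpose: combined rate λ = 3.2 + 2.1 = 5.3 per minute.
So μ = 5.3.
P(N = 2) = e^(−5.3) · 5.3^2/2! ≈ 0.0701.

0.0701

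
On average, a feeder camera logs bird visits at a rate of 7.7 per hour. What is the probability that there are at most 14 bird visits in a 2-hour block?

Over the interval, μ = 7.7 × 2 = 15.4 (a 2-hour block = 2 hours).
P(N ≤ 14) = Σ_{j=0}^{14} e^(−μ) μ^j/j! ≈ 0.4253.

0.4253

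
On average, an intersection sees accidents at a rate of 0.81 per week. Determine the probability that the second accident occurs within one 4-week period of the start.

Over the interval, μ = 0.81 × 4 = 3.24 (a 4-week period = 4 weeks).
The second arrival falls in the interval iff at least 2 events occur there: P(S_2 ≤ t) = P(N ≥ 2) = 1 − P(N ≤ 1) ≈ 0.8339.

0.8339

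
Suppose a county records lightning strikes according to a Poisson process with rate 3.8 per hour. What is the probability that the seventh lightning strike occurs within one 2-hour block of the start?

Over the interval, μ = 3.8 × 2 = 7.6 (a 2-hour block = 2 hours).
The seventh arrival falls in the interval iff at least 7 events occur there: P(S_7 ≤ t) = P(N ≥ 7) = 1 − P(N ≤ 6) ≈ 0.6354.

0.6354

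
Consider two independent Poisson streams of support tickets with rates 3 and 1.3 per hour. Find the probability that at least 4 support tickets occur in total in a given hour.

Independent Poisson processes superpose: combined rate λ = 3 + 1.3 = 4.3 per hour.
So μ = 4.3.
P(N ≥ 4) = 1 − P(N ≤ 3) ≈ 0.6228.

0.6228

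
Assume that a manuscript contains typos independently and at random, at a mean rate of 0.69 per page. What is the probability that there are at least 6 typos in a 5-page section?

0.1358

Over the interval, μ = 0.69 × 5 = 3.45 (a 5-page section = 5 pages).
P(N ≥ 6) = 1 − P(N ≤ 5) = 1 − Σ_{j=0}^{5} e^(−μ) μ^j/j! ≈ 0.1358.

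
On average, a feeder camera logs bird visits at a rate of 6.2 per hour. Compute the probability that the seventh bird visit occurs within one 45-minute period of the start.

Over the interval, μ = 6.2 × 0.75 = 4.65 (a 45-minute period = 0.75 hours).
The seventh arrival falls in the interval iff at least 7 events occur there: P(S_7 ≤ t) = P(N ≥ 7) = 1 − P(N ≤ 6) ≈ 0.1886.

0.1886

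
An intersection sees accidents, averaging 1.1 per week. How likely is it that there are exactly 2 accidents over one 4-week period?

Over the interval, μ = 1.1 × 4 = 4.4 (a 4-week period = 4 weeks).
P(N = 2) = e^(−μ) μ^2/2! = e^(−4.4) · 4.4^2/2 ≈ 0.1188.

0.1188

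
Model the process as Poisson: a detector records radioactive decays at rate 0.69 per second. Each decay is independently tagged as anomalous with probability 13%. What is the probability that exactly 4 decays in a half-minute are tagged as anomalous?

Thinning: the decays that are tagged as anomalous themselves form a Poisson process with rate 0.13 × 0.69 = 0.0897 per second.
Over the interval, μ = 0.0897 × 30 = 2.691 (a half-minute = 30 seconds).
P(N = 4) = e^(−2.691) · 2.691^4/4! ≈ 0.1482.

0.1482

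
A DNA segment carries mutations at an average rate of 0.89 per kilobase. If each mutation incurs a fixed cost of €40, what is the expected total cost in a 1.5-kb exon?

€53.4

E[N] = 0.89 × 1.5 = 1.335 (a 1.5-kb exon = 1.5 kilobases); E[cost] = 1.335 × €40 = €53.4.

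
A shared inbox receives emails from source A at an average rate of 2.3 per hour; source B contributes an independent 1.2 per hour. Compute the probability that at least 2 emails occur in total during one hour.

0.8641

Independent Poisson processes superpose: combined rate λ = 2.3 + 1.2 = 3.5 per hour.
So μ = 3.5.
P(N ≥ 2) = 1 − P(N ≤ 1) ≈ 0.8641.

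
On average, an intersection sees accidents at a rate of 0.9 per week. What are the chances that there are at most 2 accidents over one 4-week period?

0.3027

Over the interval, μ = 0.9 × 4 = 3.6 (a 4-week period = 4 weeks).
P(N ≤ 2) = Σ_{j=0}^{2} e^(−μ) μ^j/j! ≈ 0.3027.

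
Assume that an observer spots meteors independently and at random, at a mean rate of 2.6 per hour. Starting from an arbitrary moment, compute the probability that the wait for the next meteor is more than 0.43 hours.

0.3269

The wait for the next event is exponential with rate λ = 2.6 per hour.
P(T > 0.43) = e^(−λt) = e^(−2.6 × 0.43) = e^(−1.118) ≈ 0.3269.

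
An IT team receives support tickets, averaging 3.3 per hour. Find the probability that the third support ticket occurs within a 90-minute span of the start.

Over the interval, μ = 3.3 × 1.5 = 4.95 (a 90-minute span = 1.5 hours).
The third arrival falls in the interval iff at least 3 events occur there: P(S_3 ≤ t) = P(N ≥ 3) = 1 − P(N ≤ 2) ≈ 0.8711.

0.8711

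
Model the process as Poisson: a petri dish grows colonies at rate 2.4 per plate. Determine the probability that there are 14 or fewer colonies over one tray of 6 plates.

Over the interval, μ = 2.4 × 6 = 14.4 (a tray of 6 plates = 6 plates).
P(N ≤ 14) = Σ_{j=0}^{14} e^(−μ) μ^j/j! ≈ 0.5281.

0.5281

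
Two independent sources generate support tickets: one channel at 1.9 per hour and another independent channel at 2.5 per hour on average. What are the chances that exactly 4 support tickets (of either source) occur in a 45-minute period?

Independent Poisson processes superpose: combined rate λ = 1.9 + 2.5 = 4.4 per hour.
Over the interval, μ = 4.4 × 0.75 = 3.3 (a 45-minute period = 0.75 hours).
P(N = 4) = e^(−3.3) · 3.3^4/4! ≈ 0.1823.

0.1823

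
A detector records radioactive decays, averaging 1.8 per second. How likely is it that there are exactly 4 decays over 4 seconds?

0.0836

Over the interval, μ = 1.8 × 4 = 7.2 (4 seconds).
P(N = 4) = e^(−μ) μ^4/4! = e^(−7.2) · 7.2^4/24 ≈ 0.0836.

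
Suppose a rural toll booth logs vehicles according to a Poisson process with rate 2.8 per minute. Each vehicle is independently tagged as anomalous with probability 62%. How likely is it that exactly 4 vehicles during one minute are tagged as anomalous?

Thinning: the vehicles that are tagged as anomalous themselves form a Poisson process with rate 0.62 × 2.8 = 1.736 per minute.
So μ = 1.736.
P(N = 4) = e^(−1.736) · 1.736^4/4! ≈ 0.0667.

0.0667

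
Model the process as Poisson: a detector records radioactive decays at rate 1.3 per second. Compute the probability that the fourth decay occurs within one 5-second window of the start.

0.8882

Over the interval, μ = 1.3 × 5 = 6.5 (a 5-second window = 5 seconds).
The fourth arrival falls in the interval iff at least 4 events occur there: P(S_4 ≤ t) = P(N ≥ 4) = 1 − P(N ≤ 3) ≈ 0.8882.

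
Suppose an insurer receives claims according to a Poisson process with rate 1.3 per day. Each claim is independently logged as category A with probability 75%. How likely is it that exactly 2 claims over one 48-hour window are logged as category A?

0.2705

Thinning: the claims that are logged as category A themselves form a Poisson process with rate 0.75 × 1.3 = 0.975 per day.
Over the interval, μ = 0.975 × 2 = 1.95 (a 48-hour window = 2 days).
P(N = 2) = e^(−1.95) · 1.95^2/2! ≈ 0.2705.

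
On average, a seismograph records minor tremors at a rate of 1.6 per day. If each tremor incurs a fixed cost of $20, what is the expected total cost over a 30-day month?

E[N] = 1.6 × 30 = 48 (a 30-day month = 30 days); E[cost] = 48 × $20 = $960.

$960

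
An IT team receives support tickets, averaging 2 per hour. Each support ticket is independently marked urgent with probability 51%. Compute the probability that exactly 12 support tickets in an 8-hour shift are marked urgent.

0.0520

Thinning: the support tickets that are marked urgent themselves form a Poisson process with rate 0.51 × 2 = 1.02 per hour.
Over the interval, μ = 1.02 × 8 = 8.16 (an 8-hour shift = 8 hours).
P(N = 12) = e^(−8.16) · 8.16^12/12! ≈ 0.0520.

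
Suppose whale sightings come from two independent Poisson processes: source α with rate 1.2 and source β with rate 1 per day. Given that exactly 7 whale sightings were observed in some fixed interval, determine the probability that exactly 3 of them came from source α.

Given the total, each event is independently from source α with probability p = λ_α/(λ_α+λ_β) = 1.2/2.2 ≈ 0.5455.
So K ~ Binomial(7, 1.2/2.2): P(K = 3) = C(7,3) · (1.2/2.2)^3 · (1/2.2)^4 ≈ 0.2425.

0.2425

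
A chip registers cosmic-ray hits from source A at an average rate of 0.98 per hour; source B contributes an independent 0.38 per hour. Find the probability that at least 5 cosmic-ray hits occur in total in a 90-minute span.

Independent Poisson processes superpose: combined rate λ = 0.98 + 0.38 = 1.36 per hour.
Over the interval, μ = 1.36 × 1.5 = 2.04 (a 90-minute span = 1.5 hours).
P(N ≥ 5) = 1 − P(N ≤ 4) ≈ 0.0563.

0.0563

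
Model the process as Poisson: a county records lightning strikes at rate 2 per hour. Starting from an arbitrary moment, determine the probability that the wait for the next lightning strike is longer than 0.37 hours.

The wait for the next event is exponential with rate λ = 2 per hour.
P(T > 0.37) = e^(−λt) = e^(−2 × 0.37) = e^(−0.74) ≈ 0.4771.

0.4771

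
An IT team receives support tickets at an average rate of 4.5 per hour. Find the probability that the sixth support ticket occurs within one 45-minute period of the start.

Over the interval, μ = 4.5 × 0.75 = 3.375 (a 45-minute period = 0.75 hours).
The sixth arrival falls in the interval iff at least 6 events occur there: P(S_6 ≤ t) = P(N ≥ 6) = 1 − P(N ≤ 5) ≈ 0.1263.

0.1263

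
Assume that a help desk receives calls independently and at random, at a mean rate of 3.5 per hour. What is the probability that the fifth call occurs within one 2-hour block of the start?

Over the interval, μ = 3.5 × 2 = 7 (a 2-hour block = 2 hours).
The fifth arrival falls in the interval iff at least 5 events occur there: P(S_5 ≤ t) = P(N ≥ 5) = 1 − P(N ≤ 4) ≈ 0.8270.

0.8270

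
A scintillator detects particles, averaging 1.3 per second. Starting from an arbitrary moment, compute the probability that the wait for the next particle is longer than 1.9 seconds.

The wait for the next event is exponential with rate λ = 1.3 per second.
P(T > 1.9) = e^(−λt) = e^(−1.3 × 1.9) = e^(−2.47) ≈ 0.0846.

0.0846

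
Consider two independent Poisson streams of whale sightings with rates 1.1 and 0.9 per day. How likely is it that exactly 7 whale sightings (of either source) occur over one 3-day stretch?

Independent Poisson processes superpose: combined rate λ = 1.1 + 0.9 = 2 per day.
Over the interval, μ = 2 × 3 = 6 (a 3-day stretch = 3 days).
P(N = 7) = e^(−6) · 6^7/7! ≈ 0.1377.

0.1377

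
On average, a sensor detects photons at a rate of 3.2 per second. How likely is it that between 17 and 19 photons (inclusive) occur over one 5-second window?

0.2463

Over the interval, μ = 3.2 × 5 = 16 (a 5-second window = 5 seconds).
P(17 ≤ N ≤ 19) = Σ_{j=17}^{19} e^(−16) · 16^j/j! ≈ 0.2463.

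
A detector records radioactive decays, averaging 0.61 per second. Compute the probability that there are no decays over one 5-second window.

0.0474

Over the interval, μ = 0.61 × 5 = 3.05 (a 5-second window = 5 seconds).
P(N = 0) = e^(−μ) μ^0/0! = e^(−3.05) · 3.05^0/1 ≈ 0.0474.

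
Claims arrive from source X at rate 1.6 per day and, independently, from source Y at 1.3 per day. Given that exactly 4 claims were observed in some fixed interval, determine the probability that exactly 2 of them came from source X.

0.3670

Given the total, each event is independently from source X with probability p = λ_X/(λ_X+λ_Y) = 1.6/2.9 ≈ 0.5517.
So K ~ Binomial(4, 1.6/2.9): P(K = 2) = C(4,2) · (1.6/2.9)^2 · (1.3/2.9)^2 ≈ 0.3670.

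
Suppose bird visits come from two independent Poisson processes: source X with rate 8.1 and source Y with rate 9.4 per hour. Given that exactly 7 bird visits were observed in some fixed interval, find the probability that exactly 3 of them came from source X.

0.2889

Given the total, each event is independently from source X with probability p = λ_X/(λ_X+λ_Y) = 8.1/17.5 ≈ 0.4629.
So K ~ Binomial(7, 8.1/17.5): P(K = 3) = C(7,3) · (8.1/17.5)^3 · (9.4/17.5)^4 ≈ 0.2889.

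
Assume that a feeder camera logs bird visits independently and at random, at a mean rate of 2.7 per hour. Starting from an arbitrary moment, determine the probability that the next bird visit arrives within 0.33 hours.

Inter-arrival times are exponential with rate λ = 2.7 per hour.
P(T ≤ 0.33) = 1 − e^(−λt) = 1 − e^(−2.7 × 0.33) = 1 − e^(−0.891) ≈ 0.5898.

0.5898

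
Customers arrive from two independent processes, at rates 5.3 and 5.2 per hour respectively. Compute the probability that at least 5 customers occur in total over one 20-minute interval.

Independent Poisson processes superpose: combined rate λ = 5.3 + 5.2 = 10.5 per hour.
Over the interval, μ = 10.5 × 1/3 = 3.5 (a 20-minute interval = 1/3 hours).
P(N ≥ 5) = 1 − P(N ≤ 4) ≈ 0.2746.

0.2746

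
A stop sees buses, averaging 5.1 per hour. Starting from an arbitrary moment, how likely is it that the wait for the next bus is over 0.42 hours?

0.1174

The wait for the next event is exponential with rate λ = 5.1 per hour.
P(T > 0.42) = e^(−λt) = e^(−5.1 × 0.42) = e^(−2.142) ≈ 0.1174.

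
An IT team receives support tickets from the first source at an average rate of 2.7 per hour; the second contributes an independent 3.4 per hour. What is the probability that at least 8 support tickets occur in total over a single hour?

Independent Poisson processes superpose: combined rate λ = 2.7 + 3.4 = 6.1 per hour.
So μ = 6.1.
P(N ≥ 8) = 1 − P(N ≤ 7) ≈ 0.2699.

0.2699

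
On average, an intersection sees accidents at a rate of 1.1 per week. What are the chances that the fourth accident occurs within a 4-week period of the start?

Over the interval, μ = 1.1 × 4 = 4.4 (a 4-week period = 4 weeks).
The fourth arrival falls in the interval iff at least 4 events occur there: P(S_4 ≤ t) = P(N ≥ 4) = 1 − P(N ≤ 3) ≈ 0.6406.

0.6406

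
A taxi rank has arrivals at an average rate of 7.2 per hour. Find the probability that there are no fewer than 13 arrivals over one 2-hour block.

Over the interval, μ = 7.2 × 2 = 14.4 (a 2-hour block = 2 hours).
P(N ≥ 13) = 1 − P(N ≤ 12) = 1 − Σ_{j=0}^{12} e^(−μ) μ^j/j! ≈ 0.6797.

0.6797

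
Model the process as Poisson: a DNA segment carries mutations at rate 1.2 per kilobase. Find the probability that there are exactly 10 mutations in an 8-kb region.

0.1241

Over the interval, μ = 1.2 × 8 = 9.6 (an 8-kb region = 8 kilobases).
P(N = 10) = e^(−μ) μ^10/10! = e^(−9.6) · 9.6^10/3628800 ≈ 0.1241.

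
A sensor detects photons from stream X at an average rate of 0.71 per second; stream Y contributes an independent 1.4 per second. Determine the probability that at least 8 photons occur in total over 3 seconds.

Independent Poisson processes superpose: combined rate λ = 0.71 + 1.4 = 2.11 per second.
Over the interval, μ = 2.11 × 3 = 6.33 (3 seconds).
P(N ≥ 8) = 1 − P(N ≤ 7) ≈ 0.3026.

0.3026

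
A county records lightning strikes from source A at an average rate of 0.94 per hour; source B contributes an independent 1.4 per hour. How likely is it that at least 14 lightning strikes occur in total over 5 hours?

0.2872

Independent Poisson processes superpose: combined rate λ = 0.94 + 1.4 = 2.34 per hour.
Over the interval, μ = 2.34 × 5 = 11.7 (5 hours).
P(N ≥ 14) = 1 − P(N ≤ 13) ≈ 0.2872.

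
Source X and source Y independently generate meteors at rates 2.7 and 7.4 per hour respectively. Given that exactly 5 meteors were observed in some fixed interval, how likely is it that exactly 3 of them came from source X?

Given the total, each event is independently from source X with probability p = λ_X/(λ_X+λ_Y) = 2.7/10.1 ≈ 0.2673.
So K ~ Binomial(5, 2.7/10.1): P(K = 3) = C(5,3) · (2.7/10.1)^3 · (7.4/10.1)^2 ≈ 0.1026.

0.1026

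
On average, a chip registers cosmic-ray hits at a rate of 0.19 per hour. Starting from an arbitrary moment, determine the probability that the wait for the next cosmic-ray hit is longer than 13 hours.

0.0846

The wait for the next event is exponential with rate λ = 0.19 per hour.
P(T > 13) = e^(−λt) = e^(−0.19 × 13) = e^(−2.47) ≈ 0.0846.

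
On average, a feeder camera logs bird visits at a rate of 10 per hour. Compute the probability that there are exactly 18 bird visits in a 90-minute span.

0.0706

Over the interval, μ = 10 × 1.5 = 15 (a 90-minute span = 1.5 hours).
P(N = 18) = e^(−μ) μ^18/18! = e^(−15) · 15^18/6402373705728000 ≈ 0.0706.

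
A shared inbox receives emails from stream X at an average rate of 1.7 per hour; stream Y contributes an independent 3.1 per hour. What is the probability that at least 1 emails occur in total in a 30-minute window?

Independent Poisson processes superpose: combined rate λ = 1.7 + 3.1 = 4.8 per hour.
Over the interval, μ = 4.8 × 0.5 = 2.4 (a 30-minute window = 0.5 hours).
P(N ≥ 1) = 1 − P(N ≤ 0) ≈ 0.9093.

0.9093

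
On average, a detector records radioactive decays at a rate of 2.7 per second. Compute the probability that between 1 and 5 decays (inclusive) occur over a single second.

0.8761

With mean μ = 2.7 per second,
P(1 ≤ N ≤ 5) = Σ_{j=1}^{5} e^(−2.7) · 2.7^j/j! ≈ 0.8761.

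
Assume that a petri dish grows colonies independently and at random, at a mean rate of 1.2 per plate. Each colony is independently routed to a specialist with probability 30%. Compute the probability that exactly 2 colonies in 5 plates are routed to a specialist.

0.2678

Thinning: the colonies that are routed to a specialist themselves form a Poisson process with rate 0.3 × 1.2 = 0.36 per plate.
Over the interval, μ = 0.36 × 5 = 1.8 (5 plates).
P(N = 2) = e^(−1.8) · 1.8^2/2! ≈ 0.2678.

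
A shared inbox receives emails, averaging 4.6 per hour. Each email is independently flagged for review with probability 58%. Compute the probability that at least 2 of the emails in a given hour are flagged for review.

Thinning: the emails that are flagged for review themselves form a Poisson process with rate 0.58 × 4.6 = 2.668 per hour.
So μ = 2.668.
P(N ≥ 2) = 1 − P(N ≤ 1) ≈ 0.7455.

0.7455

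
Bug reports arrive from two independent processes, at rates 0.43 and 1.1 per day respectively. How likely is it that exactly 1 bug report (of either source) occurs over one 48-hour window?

Independent Poisson processes superpose: combined rate λ = 0.43 + 1.1 = 1.53 per day.
Over the interval, μ = 1.53 × 2 = 3.06 (a 48-hour window = 2 days).
P(N = 1) = e^(−3.06) · 3.06^1/1! ≈ 0.1435.

0.1435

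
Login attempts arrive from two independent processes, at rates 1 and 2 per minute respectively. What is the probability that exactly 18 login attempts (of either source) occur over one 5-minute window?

0.0706

Independent Poisson processes superpose: combined rate λ = 1 + 2 = 3 per minute.
Over the interval, μ = 3 × 5 = 15 (a 5-minute window = 5 minutes).
P(N = 18) = e^(−15) · 15^18/18! ≈ 0.0706.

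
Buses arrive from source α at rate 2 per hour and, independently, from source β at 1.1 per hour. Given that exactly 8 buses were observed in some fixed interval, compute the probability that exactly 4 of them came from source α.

Given the total, each event is independently from source α with probability p = λ_α/(λ_α+λ_β) = 2/3.1 ≈ 0.6452.
So K ~ Binomial(8, 2/3.1): P(K = 4) = C(8,4) · (2/3.1)^4 · (1.1/3.1)^4 ≈ 0.1923.

0.1923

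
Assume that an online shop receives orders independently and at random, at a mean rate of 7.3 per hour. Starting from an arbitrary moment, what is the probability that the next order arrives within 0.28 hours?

0.8705

Inter-arrival times are exponential with rate λ = 7.3 per hour.
P(T ≤ 0.28) = 1 − e^(−λt) = 1 − e^(−7.3 × 0.28) = 1 − e^(−2.044) ≈ 0.8705.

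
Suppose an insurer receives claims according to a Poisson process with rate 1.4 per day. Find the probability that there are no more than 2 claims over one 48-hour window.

Over the interval, μ = 1.4 × 2 = 2.8 (a 48-hour window = 2 days).
P(N ≤ 2) = Σ_{j=0}^{2} e^(−μ) μ^j/j! ≈ 0.4695.

0.4695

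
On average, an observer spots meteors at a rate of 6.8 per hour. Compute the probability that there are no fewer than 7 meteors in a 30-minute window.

Over the interval, μ = 6.8 × 0.5 = 3.4 (a 30-minute window = 0.5 hours).
P(N ≥ 7) = 1 − P(N ≤ 6) = 1 − Σ_{j=0}^{6} e^(−μ) μ^j/j! ≈ 0.0579.

0.0579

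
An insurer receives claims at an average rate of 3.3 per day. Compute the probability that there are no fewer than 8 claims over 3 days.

0.7706

Over the interval, μ = 3.3 × 3 = 9.9 (3 days).
P(N ≥ 8) = 1 − P(N ≤ 7) = 1 − Σ_{j=0}^{7} e^(−μ) μ^j/j! ≈ 0.7706.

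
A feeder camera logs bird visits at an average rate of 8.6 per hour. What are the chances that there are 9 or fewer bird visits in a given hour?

0.6400

With mean μ = 8.6 per hour,
P(N ≤ 9) = Σ_{j=0}^{9} e^(−μ) μ^j/j! ≈ 0.6400.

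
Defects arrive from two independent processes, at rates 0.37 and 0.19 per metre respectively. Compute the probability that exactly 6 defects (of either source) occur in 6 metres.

Independent Poisson processes superpose: combined rate λ = 0.37 + 0.19 = 0.56 per metre.
Over the interval, μ = 0.56 × 6 = 3.36 (6 metres).
P(N = 6) = e^(−3.36) · 3.36^6/6! ≈ 0.0694.

0.0694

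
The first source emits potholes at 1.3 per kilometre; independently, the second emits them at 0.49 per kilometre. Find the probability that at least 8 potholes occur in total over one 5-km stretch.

0.6702

Independent Poisson processes superpose: combined rate λ = 1.3 + 0.49 = 1.79 per kilometre.
Over the interval, μ = 1.79 × 5 = 8.95 (a 5-km stretch = 5 kilometres).
P(N ≥ 8) = 1 − P(N ≤ 7) ≈ 0.6702.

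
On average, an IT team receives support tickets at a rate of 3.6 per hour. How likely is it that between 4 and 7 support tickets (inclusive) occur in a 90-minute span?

0.6084

Over the interval, μ = 3.6 × 1.5 = 5.4 (a 90-minute span = 1.5 hours).
P(4 ≤ N ≤ 7) = Σ_{j=4}^{7} e^(−5.4) · 5.4^j/j! ≈ 0.6084.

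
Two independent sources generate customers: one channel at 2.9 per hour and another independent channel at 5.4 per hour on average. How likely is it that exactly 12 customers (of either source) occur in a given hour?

0.0555

Independent Poisson processes superpose: combined rate λ = 2.9 + 5.4 = 8.3 per hour.
So μ = 8.3.
P(N = 12) = e^(−8.3) · 8.3^12/12! ≈ 0.0555.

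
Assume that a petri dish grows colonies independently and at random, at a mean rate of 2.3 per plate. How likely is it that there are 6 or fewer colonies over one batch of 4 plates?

Over the interval, μ = 2.3 × 4 = 9.2 (a batch of 4 plates = 4 plates).
P(N ≤ 6) = Σ_{j=0}^{6} e^(−μ) μ^j/j! ≈ 0.1892.

0.1892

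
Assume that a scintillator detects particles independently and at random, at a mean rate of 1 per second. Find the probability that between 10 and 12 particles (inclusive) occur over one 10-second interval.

0.3336

Over the interval, μ = 1 × 10 = 10 (a 10-second interval = 10 seconds).
P(10 ≤ N ≤ 12) = Σ_{j=10}^{12} e^(−10) · 10^j/j! ≈ 0.3336.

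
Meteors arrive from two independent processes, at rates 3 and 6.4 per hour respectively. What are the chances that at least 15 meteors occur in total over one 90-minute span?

Independent Poisson processes superpose: combined rate λ = 3 + 6.4 = 9.4 per hour.
Over the interval, μ = 9.4 × 1.5 = 14.1 (a 90-minute span = 1.5 hours).
P(N ≥ 15) = 1 − P(N ≤ 14) ≈ 0.4402.

0.4402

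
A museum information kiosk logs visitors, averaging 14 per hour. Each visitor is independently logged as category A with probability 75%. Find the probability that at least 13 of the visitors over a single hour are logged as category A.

0.2580

Thinning: the visitors that are logged as category A themselves form a Poisson process with rate 0.75 × 14 = 10.5 per hour.
So μ = 10.5.
P(N ≥ 13) = 1 − P(N ≤ 12) ≈ 0.2580.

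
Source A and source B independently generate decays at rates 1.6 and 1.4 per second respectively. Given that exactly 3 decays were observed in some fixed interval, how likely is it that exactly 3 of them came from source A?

0.1517

Given the total, each event is independently from source A with probability p = λ_A/(λ_A+λ_B) = 1.6/3 ≈ 0.5333.
So K ~ Binomial(3, 1.6/3): P(K = 3) = C(3,3) · (1.6/3)^3 · (1.4/3)^0 ≈ 0.1517.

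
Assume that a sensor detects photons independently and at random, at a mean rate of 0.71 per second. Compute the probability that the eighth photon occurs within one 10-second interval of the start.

Over the interval, μ = 0.71 × 10 = 7.1 (a 10-second interval = 10 seconds).
The eighth arrival falls in the interval iff at least 8 events occur there: P(S_8 ≤ t) = P(N ≥ 8) = 1 − P(N ≤ 7) ≈ 0.4162.

0.4162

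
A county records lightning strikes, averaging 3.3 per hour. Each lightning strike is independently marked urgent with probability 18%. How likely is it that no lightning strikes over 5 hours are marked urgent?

Thinning: the lightning strikes that are marked urgent themselves form a Poisson process with rate 0.18 × 3.3 = 0.594 per hour.
Over the interval, μ = 0.594 × 5 = 2.97 (5 hours).
P(N = 0) = e^(−2.97) · 2.97^0/0! ≈ 0.0513.

0.0513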